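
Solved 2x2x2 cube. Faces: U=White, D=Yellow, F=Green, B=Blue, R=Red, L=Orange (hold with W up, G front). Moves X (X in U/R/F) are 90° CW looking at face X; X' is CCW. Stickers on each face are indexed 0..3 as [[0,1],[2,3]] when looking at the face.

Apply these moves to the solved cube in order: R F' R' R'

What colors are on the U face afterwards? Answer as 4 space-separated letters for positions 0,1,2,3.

Answer: W O R B

Derivation:
After move 1 (R): R=RRRR U=WGWG F=GYGY D=YBYB B=WBWB
After move 2 (F'): F=YYGG U=WGRR R=BRYR D=OOYB L=OGOW
After move 3 (R'): R=RRBY U=WWRW F=YGGR D=OYYG B=BBOB
After move 4 (R'): R=RYRB U=WORB F=YWGW D=OGYR B=GBYB
Query: U face = WORB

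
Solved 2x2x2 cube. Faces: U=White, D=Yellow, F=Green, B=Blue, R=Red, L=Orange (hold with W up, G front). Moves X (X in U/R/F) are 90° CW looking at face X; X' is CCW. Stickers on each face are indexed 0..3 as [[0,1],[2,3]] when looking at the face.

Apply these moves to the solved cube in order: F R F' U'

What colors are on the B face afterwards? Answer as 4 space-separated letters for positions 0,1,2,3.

After move 1 (F): F=GGGG U=WWOO R=WRWR D=RRYY L=OYOY
After move 2 (R): R=WWRR U=WGOG F=GRGY D=RBYB B=OBWB
After move 3 (F'): F=RYGG U=WGWR R=BWRR D=YYYB L=OGOO
After move 4 (U'): U=GRWW F=OGGG R=RYRR B=BWWB L=OBOO
Query: B face = BWWB

Answer: B W W B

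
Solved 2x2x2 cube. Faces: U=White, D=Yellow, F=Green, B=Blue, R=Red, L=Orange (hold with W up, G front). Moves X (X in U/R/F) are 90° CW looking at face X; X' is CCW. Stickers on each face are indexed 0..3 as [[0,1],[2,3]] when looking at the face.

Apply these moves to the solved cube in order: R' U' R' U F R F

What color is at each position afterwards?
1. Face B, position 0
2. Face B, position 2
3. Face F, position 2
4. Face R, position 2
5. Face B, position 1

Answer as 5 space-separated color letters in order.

After move 1 (R'): R=RRRR U=WBWB F=GWGW D=YGYG B=YBYB
After move 2 (U'): U=BBWW F=OOGW R=GWRR B=RRYB L=YBOO
After move 3 (R'): R=WRGR U=BYWR F=OBGW D=YOYW B=GRGB
After move 4 (U): U=WBRY F=WRGW R=GRGR B=YBGB L=OBOO
After move 5 (F): F=GWWR U=WBOB R=RRYR D=GGYW L=OYOO
After move 6 (R): R=YRRR U=WWOR F=GGWW D=GGYY B=BBBB
After move 7 (F): F=WGWG U=WWOY R=ORRR D=RYYY L=OGOG
Query 1: B[0] = B
Query 2: B[2] = B
Query 3: F[2] = W
Query 4: R[2] = R
Query 5: B[1] = B

Answer: B B W R B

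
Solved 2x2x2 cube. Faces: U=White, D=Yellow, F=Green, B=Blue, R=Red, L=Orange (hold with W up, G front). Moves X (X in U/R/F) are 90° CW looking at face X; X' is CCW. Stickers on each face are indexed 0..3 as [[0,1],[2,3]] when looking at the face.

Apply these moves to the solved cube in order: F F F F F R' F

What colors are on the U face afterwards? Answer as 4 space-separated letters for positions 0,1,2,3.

Answer: W B Y Y

Derivation:
After move 1 (F): F=GGGG U=WWOO R=WRWR D=RRYY L=OYOY
After move 2 (F): F=GGGG U=WWYY R=OROR D=WWYY L=OROR
After move 3 (F): F=GGGG U=WWRR R=YRYR D=OOYY L=OWOW
After move 4 (F): F=GGGG U=WWWW R=RRRR D=YYYY L=OOOO
After move 5 (F): F=GGGG U=WWOO R=WRWR D=RRYY L=OYOY
After move 6 (R'): R=RRWW U=WBOB F=GWGO D=RGYG B=YBRB
After move 7 (F): F=GGOW U=WBYY R=ORBW D=WRYG L=OROG
Query: U face = WBYY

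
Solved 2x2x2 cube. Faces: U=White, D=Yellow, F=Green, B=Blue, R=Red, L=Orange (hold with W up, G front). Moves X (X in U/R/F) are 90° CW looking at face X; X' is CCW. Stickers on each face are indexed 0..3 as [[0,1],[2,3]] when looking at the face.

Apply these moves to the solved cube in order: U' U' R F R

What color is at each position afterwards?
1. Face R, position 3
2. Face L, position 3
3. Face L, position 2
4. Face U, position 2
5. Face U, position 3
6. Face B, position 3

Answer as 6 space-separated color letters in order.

Answer: O B O O Y B

Derivation:
After move 1 (U'): U=WWWW F=OOGG R=GGRR B=RRBB L=BBOO
After move 2 (U'): U=WWWW F=BBGG R=OORR B=GGBB L=RROO
After move 3 (R): R=RORO U=WBWG F=BYGY D=YBYG B=WGWB
After move 4 (F): F=GBYY U=WBOR R=WOGO D=RRYG L=RYOB
After move 5 (R): R=GWOO U=WBOY F=GRYG D=RWYW B=RGBB
Query 1: R[3] = O
Query 2: L[3] = B
Query 3: L[2] = O
Query 4: U[2] = O
Query 5: U[3] = Y
Query 6: B[3] = B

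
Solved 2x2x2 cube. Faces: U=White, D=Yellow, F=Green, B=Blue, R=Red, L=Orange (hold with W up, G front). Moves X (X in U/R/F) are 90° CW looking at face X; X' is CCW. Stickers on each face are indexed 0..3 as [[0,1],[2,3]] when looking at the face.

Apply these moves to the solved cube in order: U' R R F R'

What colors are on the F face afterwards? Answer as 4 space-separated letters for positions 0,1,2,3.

Answer: G Y R B

Derivation:
After move 1 (U'): U=WWWW F=OOGG R=GGRR B=RRBB L=BBOO
After move 2 (R): R=RGRG U=WOWG F=OYGY D=YBYR B=WRWB
After move 3 (R): R=RRGG U=WYWY F=OBGR D=YWYW B=GROB
After move 4 (F): F=GORB U=WYOB R=WRYG D=GRYW L=BYOW
After move 5 (R'): R=RGWY U=WOOG F=GYRB D=GOYB B=WRRB
Query: F face = GYRB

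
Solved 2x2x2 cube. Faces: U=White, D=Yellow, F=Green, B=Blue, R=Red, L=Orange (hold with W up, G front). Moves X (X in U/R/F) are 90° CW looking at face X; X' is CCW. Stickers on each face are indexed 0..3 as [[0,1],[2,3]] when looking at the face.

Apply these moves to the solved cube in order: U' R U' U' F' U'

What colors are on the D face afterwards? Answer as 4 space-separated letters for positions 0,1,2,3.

After move 1 (U'): U=WWWW F=OOGG R=GGRR B=RRBB L=BBOO
After move 2 (R): R=RGRG U=WOWG F=OYGY D=YBYR B=WRWB
After move 3 (U'): U=OGWW F=BBGY R=OYRG B=RGWB L=WROO
After move 4 (U'): U=GWOW F=WRGY R=BBRG B=OYWB L=RGOO
After move 5 (F'): F=RYWG U=GWBR R=BBYG D=GOYR L=RWOO
After move 6 (U'): U=WRGB F=RWWG R=RYYG B=BBWB L=OYOO
Query: D face = GOYR

Answer: G O Y R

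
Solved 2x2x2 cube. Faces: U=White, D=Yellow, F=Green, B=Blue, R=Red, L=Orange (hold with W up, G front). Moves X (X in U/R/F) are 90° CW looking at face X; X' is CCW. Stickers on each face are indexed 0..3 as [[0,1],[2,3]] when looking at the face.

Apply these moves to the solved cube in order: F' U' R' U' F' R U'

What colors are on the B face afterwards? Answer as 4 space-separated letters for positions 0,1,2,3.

After move 1 (F'): F=GGGG U=WWRR R=YRYR D=OOYY L=OWOW
After move 2 (U'): U=WRWR F=OWGG R=GGYR B=YRBB L=BBOW
After move 3 (R'): R=GRGY U=WBWY F=ORGR D=OWYG B=YROB
After move 4 (U'): U=BYWW F=BBGR R=ORGY B=GROB L=YROW
After move 5 (F'): F=BRBG U=BYOG R=WROY D=RWYG L=YWOW
After move 6 (R): R=OWYR U=BROG F=BWBG D=ROYG B=GRYB
After move 7 (U'): U=RGBO F=YWBG R=BWYR B=OWYB L=GROW
Query: B face = OWYB

Answer: O W Y B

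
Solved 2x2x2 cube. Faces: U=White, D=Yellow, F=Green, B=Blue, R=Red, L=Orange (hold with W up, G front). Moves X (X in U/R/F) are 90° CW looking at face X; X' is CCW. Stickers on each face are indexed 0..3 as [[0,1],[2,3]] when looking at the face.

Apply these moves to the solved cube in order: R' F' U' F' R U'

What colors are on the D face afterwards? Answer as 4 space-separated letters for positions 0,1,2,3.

Answer: B Y Y G

Derivation:
After move 1 (R'): R=RRRR U=WBWB F=GWGW D=YGYG B=YBYB
After move 2 (F'): F=WWGG U=WBRR R=GRYR D=OOYG L=OBOW
After move 3 (U'): U=BRWR F=OBGG R=WWYR B=GRYB L=YBOW
After move 4 (F'): F=BGOG U=BRWY R=OWOR D=BWYG L=YROW
After move 5 (R): R=OORW U=BGWG F=BWOG D=BYYG B=YRRB
After move 6 (U'): U=GGBW F=YROG R=BWRW B=OORB L=YROW
Query: D face = BYYG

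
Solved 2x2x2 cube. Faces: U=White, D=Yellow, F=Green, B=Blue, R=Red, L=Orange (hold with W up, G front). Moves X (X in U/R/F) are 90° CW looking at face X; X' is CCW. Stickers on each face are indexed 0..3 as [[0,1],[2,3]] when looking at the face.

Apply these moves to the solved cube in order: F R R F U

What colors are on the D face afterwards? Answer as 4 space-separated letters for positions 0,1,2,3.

After move 1 (F): F=GGGG U=WWOO R=WRWR D=RRYY L=OYOY
After move 2 (R): R=WWRR U=WGOG F=GRGY D=RBYB B=OBWB
After move 3 (R): R=RWRW U=WROY F=GBGB D=RWYO B=GBGB
After move 4 (F): F=GGBB U=WRYY R=OWYW D=RRYO L=OROW
After move 5 (U): U=YWYR F=OWBB R=GBYW B=ORGB L=GGOW
Query: D face = RRYO

Answer: R R Y O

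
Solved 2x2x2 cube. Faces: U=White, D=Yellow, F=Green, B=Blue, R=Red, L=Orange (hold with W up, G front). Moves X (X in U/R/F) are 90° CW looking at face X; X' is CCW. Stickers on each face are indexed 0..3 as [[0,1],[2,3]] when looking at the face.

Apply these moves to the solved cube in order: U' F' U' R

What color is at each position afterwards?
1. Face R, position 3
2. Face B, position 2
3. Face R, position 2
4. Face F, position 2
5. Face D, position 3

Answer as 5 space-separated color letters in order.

Answer: G R R O Y

Derivation:
After move 1 (U'): U=WWWW F=OOGG R=GGRR B=RRBB L=BBOO
After move 2 (F'): F=OGOG U=WWGR R=YGYR D=BOYY L=BWOW
After move 3 (U'): U=WRWG F=BWOG R=OGYR B=YGBB L=RROW
After move 4 (R): R=YORG U=WWWG F=BOOY D=BBYY B=GGRB
Query 1: R[3] = G
Query 2: B[2] = R
Query 3: R[2] = R
Query 4: F[2] = O
Query 5: D[3] = Y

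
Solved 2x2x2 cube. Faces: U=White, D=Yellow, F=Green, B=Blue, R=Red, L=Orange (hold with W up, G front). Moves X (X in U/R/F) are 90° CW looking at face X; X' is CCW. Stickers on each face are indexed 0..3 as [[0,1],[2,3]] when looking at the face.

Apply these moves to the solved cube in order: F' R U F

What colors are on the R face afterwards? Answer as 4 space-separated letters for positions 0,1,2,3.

After move 1 (F'): F=GGGG U=WWRR R=YRYR D=OOYY L=OWOW
After move 2 (R): R=YYRR U=WGRG F=GOGY D=OBYB B=RBWB
After move 3 (U): U=RWGG F=YYGY R=RBRR B=OWWB L=GOOW
After move 4 (F): F=GYYY U=RWWO R=GBGR D=RRYB L=GOOB
Query: R face = GBGR

Answer: G B G R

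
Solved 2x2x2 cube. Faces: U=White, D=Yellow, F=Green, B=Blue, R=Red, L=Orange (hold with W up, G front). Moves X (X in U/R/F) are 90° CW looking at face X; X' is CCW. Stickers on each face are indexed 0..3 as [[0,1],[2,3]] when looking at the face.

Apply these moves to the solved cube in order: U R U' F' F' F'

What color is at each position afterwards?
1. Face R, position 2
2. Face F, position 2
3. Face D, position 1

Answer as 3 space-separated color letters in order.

Answer: W Y R

Derivation:
After move 1 (U): U=WWWW F=RRGG R=BBRR B=OOBB L=GGOO
After move 2 (R): R=RBRB U=WRWG F=RYGY D=YBYO B=WOWB
After move 3 (U'): U=RGWW F=GGGY R=RYRB B=RBWB L=WOOO
After move 4 (F'): F=GYGG U=RGRR R=BYYB D=OOYO L=WWOW
After move 5 (F'): F=YGGG U=RGBY R=OYOB D=WWYO L=WROR
After move 6 (F'): F=GGYG U=RGOO R=WYWB D=RRYO L=WYOB
Query 1: R[2] = W
Query 2: F[2] = Y
Query 3: D[1] = R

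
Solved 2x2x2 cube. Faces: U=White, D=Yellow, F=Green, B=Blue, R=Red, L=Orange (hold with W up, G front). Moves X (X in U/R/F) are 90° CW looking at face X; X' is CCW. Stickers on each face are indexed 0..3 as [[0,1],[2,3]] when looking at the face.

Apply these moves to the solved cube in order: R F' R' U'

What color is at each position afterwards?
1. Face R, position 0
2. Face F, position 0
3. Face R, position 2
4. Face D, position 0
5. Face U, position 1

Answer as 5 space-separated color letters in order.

After move 1 (R): R=RRRR U=WGWG F=GYGY D=YBYB B=WBWB
After move 2 (F'): F=YYGG U=WGRR R=BRYR D=OOYB L=OGOW
After move 3 (R'): R=RRBY U=WWRW F=YGGR D=OYYG B=BBOB
After move 4 (U'): U=WWWR F=OGGR R=YGBY B=RROB L=BBOW
Query 1: R[0] = Y
Query 2: F[0] = O
Query 3: R[2] = B
Query 4: D[0] = O
Query 5: U[1] = W

Answer: Y O B O W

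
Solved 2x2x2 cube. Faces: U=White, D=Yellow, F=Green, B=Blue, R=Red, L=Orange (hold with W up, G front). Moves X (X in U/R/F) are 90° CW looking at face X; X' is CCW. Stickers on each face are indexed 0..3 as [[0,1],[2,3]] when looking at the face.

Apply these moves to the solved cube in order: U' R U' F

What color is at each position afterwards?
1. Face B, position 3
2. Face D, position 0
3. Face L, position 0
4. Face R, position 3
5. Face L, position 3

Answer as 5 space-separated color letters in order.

After move 1 (U'): U=WWWW F=OOGG R=GGRR B=RRBB L=BBOO
After move 2 (R): R=RGRG U=WOWG F=OYGY D=YBYR B=WRWB
After move 3 (U'): U=OGWW F=BBGY R=OYRG B=RGWB L=WROO
After move 4 (F): F=GBYB U=OGOR R=WYWG D=ROYR L=WYOB
Query 1: B[3] = B
Query 2: D[0] = R
Query 3: L[0] = W
Query 4: R[3] = G
Query 5: L[3] = B

Answer: B R W G B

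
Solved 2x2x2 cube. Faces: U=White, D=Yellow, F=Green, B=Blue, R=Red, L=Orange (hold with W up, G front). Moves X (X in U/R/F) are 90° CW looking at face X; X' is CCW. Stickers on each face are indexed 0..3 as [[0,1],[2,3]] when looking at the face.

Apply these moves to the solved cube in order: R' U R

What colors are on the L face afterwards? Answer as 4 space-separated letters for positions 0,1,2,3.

After move 1 (R'): R=RRRR U=WBWB F=GWGW D=YGYG B=YBYB
After move 2 (U): U=WWBB F=RRGW R=YBRR B=OOYB L=GWOO
After move 3 (R): R=RYRB U=WRBW F=RGGG D=YYYO B=BOWB
Query: L face = GWOO

Answer: G W O O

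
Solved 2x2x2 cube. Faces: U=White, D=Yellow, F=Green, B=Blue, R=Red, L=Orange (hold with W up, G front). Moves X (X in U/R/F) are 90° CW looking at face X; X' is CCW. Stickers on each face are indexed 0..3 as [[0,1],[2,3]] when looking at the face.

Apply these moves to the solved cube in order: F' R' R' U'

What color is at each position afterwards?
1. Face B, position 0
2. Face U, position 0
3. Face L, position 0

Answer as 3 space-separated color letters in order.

Answer: R O G

Derivation:
After move 1 (F'): F=GGGG U=WWRR R=YRYR D=OOYY L=OWOW
After move 2 (R'): R=RRYY U=WBRB F=GWGR D=OGYG B=YBOB
After move 3 (R'): R=RYRY U=WORY F=GBGB D=OWYR B=GBGB
After move 4 (U'): U=OYWR F=OWGB R=GBRY B=RYGB L=GBOW
Query 1: B[0] = R
Query 2: U[0] = O
Query 3: L[0] = G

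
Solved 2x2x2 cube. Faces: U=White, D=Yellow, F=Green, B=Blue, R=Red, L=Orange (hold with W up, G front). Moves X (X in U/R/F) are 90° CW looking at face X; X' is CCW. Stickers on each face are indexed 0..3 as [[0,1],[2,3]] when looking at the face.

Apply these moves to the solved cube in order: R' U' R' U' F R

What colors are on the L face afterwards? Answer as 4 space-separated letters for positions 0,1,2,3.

After move 1 (R'): R=RRRR U=WBWB F=GWGW D=YGYG B=YBYB
After move 2 (U'): U=BBWW F=OOGW R=GWRR B=RRYB L=YBOO
After move 3 (R'): R=WRGR U=BYWR F=OBGW D=YOYW B=GRGB
After move 4 (U'): U=YRBW F=YBGW R=OBGR B=WRGB L=GROO
After move 5 (F): F=GYWB U=YROR R=BBWR D=GOYW L=GYOO
After move 6 (R): R=WBRB U=YYOB F=GOWW D=GGYW B=RRRB
Query: L face = GYOO

Answer: G Y O O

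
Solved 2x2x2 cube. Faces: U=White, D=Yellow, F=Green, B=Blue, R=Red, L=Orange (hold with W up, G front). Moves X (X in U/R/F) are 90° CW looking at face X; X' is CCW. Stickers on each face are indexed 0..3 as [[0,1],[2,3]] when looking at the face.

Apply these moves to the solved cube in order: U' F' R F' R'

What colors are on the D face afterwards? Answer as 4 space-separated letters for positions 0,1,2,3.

After move 1 (U'): U=WWWW F=OOGG R=GGRR B=RRBB L=BBOO
After move 2 (F'): F=OGOG U=WWGR R=YGYR D=BOYY L=BWOW
After move 3 (R): R=YYRG U=WGGG F=OOOY D=BBYR B=RRWB
After move 4 (F'): F=OYOO U=WGYR R=BYBG D=WWYR L=BGOG
After move 5 (R'): R=YGBB U=WWYR F=OGOR D=WYYO B=RRWB
Query: D face = WYYO

Answer: W Y Y O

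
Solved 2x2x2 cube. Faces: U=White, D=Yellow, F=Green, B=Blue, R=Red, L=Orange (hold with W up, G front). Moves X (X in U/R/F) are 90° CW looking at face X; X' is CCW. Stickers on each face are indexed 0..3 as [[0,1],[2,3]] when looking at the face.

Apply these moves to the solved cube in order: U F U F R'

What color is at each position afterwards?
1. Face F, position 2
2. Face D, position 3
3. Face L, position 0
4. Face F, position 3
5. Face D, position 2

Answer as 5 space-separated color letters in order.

After move 1 (U): U=WWWW F=RRGG R=BBRR B=OOBB L=GGOO
After move 2 (F): F=GRGR U=WWOG R=WBWR D=RBYY L=GYOY
After move 3 (U): U=OWGW F=WBGR R=OOWR B=GYBB L=GROY
After move 4 (F): F=GWRB U=OWYR R=GOWR D=WOYY L=GROB
After move 5 (R'): R=ORGW U=OBYG F=GWRR D=WWYB B=YYOB
Query 1: F[2] = R
Query 2: D[3] = B
Query 3: L[0] = G
Query 4: F[3] = R
Query 5: D[2] = Y

Answer: R B G R Y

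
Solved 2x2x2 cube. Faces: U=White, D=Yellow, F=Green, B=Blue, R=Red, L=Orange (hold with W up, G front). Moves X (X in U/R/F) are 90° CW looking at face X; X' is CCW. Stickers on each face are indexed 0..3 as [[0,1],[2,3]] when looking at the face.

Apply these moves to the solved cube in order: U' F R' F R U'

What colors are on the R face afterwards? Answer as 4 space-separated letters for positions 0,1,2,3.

After move 1 (U'): U=WWWW F=OOGG R=GGRR B=RRBB L=BBOO
After move 2 (F): F=GOGO U=WWOB R=WGWR D=RGYY L=BYOY
After move 3 (R'): R=GRWW U=WBOR F=GWGB D=ROYO B=YRGB
After move 4 (F): F=GGBW U=WBYY R=ORRW D=WGYO L=BROO
After move 5 (R): R=ROWR U=WGYW F=GGBO D=WGYY B=YRBB
After move 6 (U'): U=GWWY F=BRBO R=GGWR B=ROBB L=YROO
Query: R face = GGWR

Answer: G G W R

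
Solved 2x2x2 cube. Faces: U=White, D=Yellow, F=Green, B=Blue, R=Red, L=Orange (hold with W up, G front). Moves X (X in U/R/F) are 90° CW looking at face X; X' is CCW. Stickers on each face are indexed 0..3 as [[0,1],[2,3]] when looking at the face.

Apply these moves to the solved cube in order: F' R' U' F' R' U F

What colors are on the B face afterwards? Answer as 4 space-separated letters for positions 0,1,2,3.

After move 1 (F'): F=GGGG U=WWRR R=YRYR D=OOYY L=OWOW
After move 2 (R'): R=RRYY U=WBRB F=GWGR D=OGYG B=YBOB
After move 3 (U'): U=BBWR F=OWGR R=GWYY B=RROB L=YBOW
After move 4 (F'): F=WROG U=BBGY R=GWOY D=BWYG L=YROW
After move 5 (R'): R=WYGO U=BOGR F=WBOY D=BRYG B=GRWB
After move 6 (U): U=GBRO F=WYOY R=GRGO B=YRWB L=WBOW
After move 7 (F): F=OWYY U=GBWB R=RROO D=GGYG L=WBOR
Query: B face = YRWB

Answer: Y R W B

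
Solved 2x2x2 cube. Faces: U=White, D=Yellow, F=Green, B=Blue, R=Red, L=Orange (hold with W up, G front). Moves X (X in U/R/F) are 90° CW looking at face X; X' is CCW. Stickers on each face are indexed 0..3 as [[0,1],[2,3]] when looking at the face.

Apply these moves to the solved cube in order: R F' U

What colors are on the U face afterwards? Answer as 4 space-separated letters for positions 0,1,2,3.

Answer: R W R G

Derivation:
After move 1 (R): R=RRRR U=WGWG F=GYGY D=YBYB B=WBWB
After move 2 (F'): F=YYGG U=WGRR R=BRYR D=OOYB L=OGOW
After move 3 (U): U=RWRG F=BRGG R=WBYR B=OGWB L=YYOW
Query: U face = RWRG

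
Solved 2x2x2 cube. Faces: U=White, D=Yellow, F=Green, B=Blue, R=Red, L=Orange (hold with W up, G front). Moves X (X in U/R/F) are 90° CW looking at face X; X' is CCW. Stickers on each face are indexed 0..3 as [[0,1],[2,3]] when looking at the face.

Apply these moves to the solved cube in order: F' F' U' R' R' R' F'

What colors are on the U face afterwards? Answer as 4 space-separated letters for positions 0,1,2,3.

After move 1 (F'): F=GGGG U=WWRR R=YRYR D=OOYY L=OWOW
After move 2 (F'): F=GGGG U=WWYY R=OROR D=WWYY L=OROR
After move 3 (U'): U=WYWY F=ORGG R=GGOR B=ORBB L=BBOR
After move 4 (R'): R=GRGO U=WBWO F=OYGY D=WRYG B=YRWB
After move 5 (R'): R=ROGG U=WWWY F=OBGO D=WYYY B=GRRB
After move 6 (R'): R=OGRG U=WRWG F=OWGY D=WBYO B=YRYB
After move 7 (F'): F=WYOG U=WROR R=BGWG D=BRYO L=BGOW
Query: U face = WROR

Answer: W R O R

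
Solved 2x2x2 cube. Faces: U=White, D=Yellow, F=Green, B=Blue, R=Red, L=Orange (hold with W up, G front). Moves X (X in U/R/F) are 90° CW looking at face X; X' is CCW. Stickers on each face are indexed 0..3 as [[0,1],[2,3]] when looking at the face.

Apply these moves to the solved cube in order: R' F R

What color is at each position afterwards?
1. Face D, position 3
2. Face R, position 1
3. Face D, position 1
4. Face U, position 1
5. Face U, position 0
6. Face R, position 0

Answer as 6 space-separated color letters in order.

After move 1 (R'): R=RRRR U=WBWB F=GWGW D=YGYG B=YBYB
After move 2 (F): F=GGWW U=WBOO R=WRBR D=RRYG L=OYOG
After move 3 (R): R=BWRR U=WGOW F=GRWG D=RYYY B=OBBB
Query 1: D[3] = Y
Query 2: R[1] = W
Query 3: D[1] = Y
Query 4: U[1] = G
Query 5: U[0] = W
Query 6: R[0] = B

Answer: Y W Y G W B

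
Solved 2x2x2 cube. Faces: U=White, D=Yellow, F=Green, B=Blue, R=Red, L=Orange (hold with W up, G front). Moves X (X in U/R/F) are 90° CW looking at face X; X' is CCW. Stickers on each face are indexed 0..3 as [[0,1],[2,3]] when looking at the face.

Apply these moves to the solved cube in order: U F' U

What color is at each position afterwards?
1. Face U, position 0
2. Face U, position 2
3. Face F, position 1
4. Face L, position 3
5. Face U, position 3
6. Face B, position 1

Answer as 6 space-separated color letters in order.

Answer: B R B W W W

Derivation:
After move 1 (U): U=WWWW F=RRGG R=BBRR B=OOBB L=GGOO
After move 2 (F'): F=RGRG U=WWBR R=YBYR D=GOYY L=GWOW
After move 3 (U): U=BWRW F=YBRG R=OOYR B=GWBB L=RGOW
Query 1: U[0] = B
Query 2: U[2] = R
Query 3: F[1] = B
Query 4: L[3] = W
Query 5: U[3] = W
Query 6: B[1] = W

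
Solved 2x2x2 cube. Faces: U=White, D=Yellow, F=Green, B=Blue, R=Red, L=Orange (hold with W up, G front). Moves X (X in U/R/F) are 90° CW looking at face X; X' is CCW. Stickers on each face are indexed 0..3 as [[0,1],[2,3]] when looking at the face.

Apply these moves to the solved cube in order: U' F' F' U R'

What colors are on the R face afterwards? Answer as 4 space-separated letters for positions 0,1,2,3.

Answer: R R R B

Derivation:
After move 1 (U'): U=WWWW F=OOGG R=GGRR B=RRBB L=BBOO
After move 2 (F'): F=OGOG U=WWGR R=YGYR D=BOYY L=BWOW
After move 3 (F'): F=GGOO U=WWYY R=OGBR D=WWYY L=BROG
After move 4 (U): U=YWYW F=OGOO R=RRBR B=BRBB L=GGOG
After move 5 (R'): R=RRRB U=YBYB F=OWOW D=WGYO B=YRWB
Query: R face = RRRB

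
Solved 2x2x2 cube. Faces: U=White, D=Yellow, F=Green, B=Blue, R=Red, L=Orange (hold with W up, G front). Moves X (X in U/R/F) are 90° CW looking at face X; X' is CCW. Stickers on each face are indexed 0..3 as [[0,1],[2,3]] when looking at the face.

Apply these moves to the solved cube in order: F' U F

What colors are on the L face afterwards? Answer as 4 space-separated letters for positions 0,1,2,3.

Answer: G O O O

Derivation:
After move 1 (F'): F=GGGG U=WWRR R=YRYR D=OOYY L=OWOW
After move 2 (U): U=RWRW F=YRGG R=BBYR B=OWBB L=GGOW
After move 3 (F): F=GYGR U=RWWG R=RBWR D=YBYY L=GOOO
Query: L face = GOOO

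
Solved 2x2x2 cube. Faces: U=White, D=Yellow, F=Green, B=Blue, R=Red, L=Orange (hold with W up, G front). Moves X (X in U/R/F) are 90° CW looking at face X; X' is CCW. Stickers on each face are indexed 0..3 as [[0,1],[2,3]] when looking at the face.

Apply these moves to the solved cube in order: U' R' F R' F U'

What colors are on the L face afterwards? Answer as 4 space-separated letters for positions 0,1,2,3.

Answer: G R O O

Derivation:
After move 1 (U'): U=WWWW F=OOGG R=GGRR B=RRBB L=BBOO
After move 2 (R'): R=GRGR U=WBWR F=OWGW D=YOYG B=YRYB
After move 3 (F): F=GOWW U=WBOB R=WRRR D=GGYG L=BYOO
After move 4 (R'): R=RRWR U=WYOY F=GBWB D=GOYW B=GRGB
After move 5 (F): F=WGBB U=WYOY R=ORYR D=WRYW L=BGOO
After move 6 (U'): U=YYWO F=BGBB R=WGYR B=ORGB L=GROO
Query: L face = GROO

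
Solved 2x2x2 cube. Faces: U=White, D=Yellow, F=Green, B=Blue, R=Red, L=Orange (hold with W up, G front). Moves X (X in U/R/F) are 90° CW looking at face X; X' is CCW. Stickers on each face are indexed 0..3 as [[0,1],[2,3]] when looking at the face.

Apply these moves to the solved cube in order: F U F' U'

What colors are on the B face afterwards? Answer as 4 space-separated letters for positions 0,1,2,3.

After move 1 (F): F=GGGG U=WWOO R=WRWR D=RRYY L=OYOY
After move 2 (U): U=OWOW F=WRGG R=BBWR B=OYBB L=GGOY
After move 3 (F'): F=RGWG U=OWBW R=RBRR D=GYYY L=GWOO
After move 4 (U'): U=WWOB F=GWWG R=RGRR B=RBBB L=OYOO
Query: B face = RBBB

Answer: R B B B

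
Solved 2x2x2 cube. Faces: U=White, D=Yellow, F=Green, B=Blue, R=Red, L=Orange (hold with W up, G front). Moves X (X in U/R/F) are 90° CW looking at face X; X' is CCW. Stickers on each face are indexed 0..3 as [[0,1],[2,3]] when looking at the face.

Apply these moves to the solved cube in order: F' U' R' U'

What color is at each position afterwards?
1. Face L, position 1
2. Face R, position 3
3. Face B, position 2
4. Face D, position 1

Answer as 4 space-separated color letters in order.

After move 1 (F'): F=GGGG U=WWRR R=YRYR D=OOYY L=OWOW
After move 2 (U'): U=WRWR F=OWGG R=GGYR B=YRBB L=BBOW
After move 3 (R'): R=GRGY U=WBWY F=ORGR D=OWYG B=YROB
After move 4 (U'): U=BYWW F=BBGR R=ORGY B=GROB L=YROW
Query 1: L[1] = R
Query 2: R[3] = Y
Query 3: B[2] = O
Query 4: D[1] = W

Answer: R Y O W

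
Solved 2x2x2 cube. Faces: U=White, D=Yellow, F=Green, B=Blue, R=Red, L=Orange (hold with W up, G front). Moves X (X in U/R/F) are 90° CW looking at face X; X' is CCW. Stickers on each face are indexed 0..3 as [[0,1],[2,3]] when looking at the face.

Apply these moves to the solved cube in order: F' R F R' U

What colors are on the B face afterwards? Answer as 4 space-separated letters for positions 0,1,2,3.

After move 1 (F'): F=GGGG U=WWRR R=YRYR D=OOYY L=OWOW
After move 2 (R): R=YYRR U=WGRG F=GOGY D=OBYB B=RBWB
After move 3 (F): F=GGYO U=WGWW R=RYGR D=RYYB L=OOOB
After move 4 (R'): R=YRRG U=WWWR F=GGYW D=RGYO B=BBYB
After move 5 (U): U=WWRW F=YRYW R=BBRG B=OOYB L=GGOB
Query: B face = OOYB

Answer: O O Y B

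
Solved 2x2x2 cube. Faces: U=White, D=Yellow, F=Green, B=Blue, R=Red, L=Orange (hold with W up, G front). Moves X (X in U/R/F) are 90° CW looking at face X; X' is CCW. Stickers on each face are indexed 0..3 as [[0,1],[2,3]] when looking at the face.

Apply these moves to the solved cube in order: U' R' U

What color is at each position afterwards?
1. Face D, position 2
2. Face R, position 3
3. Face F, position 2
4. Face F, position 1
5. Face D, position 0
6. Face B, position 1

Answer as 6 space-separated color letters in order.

Answer: Y R G R Y B

Derivation:
After move 1 (U'): U=WWWW F=OOGG R=GGRR B=RRBB L=BBOO
After move 2 (R'): R=GRGR U=WBWR F=OWGW D=YOYG B=YRYB
After move 3 (U): U=WWRB F=GRGW R=YRGR B=BBYB L=OWOO
Query 1: D[2] = Y
Query 2: R[3] = R
Query 3: F[2] = G
Query 4: F[1] = R
Query 5: D[0] = Y
Query 6: B[1] = B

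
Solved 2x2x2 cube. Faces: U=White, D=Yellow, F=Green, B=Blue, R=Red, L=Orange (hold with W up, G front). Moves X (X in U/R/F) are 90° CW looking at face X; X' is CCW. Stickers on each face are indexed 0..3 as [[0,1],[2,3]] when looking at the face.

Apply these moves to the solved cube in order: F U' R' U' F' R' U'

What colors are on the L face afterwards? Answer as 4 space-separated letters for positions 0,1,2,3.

Answer: G R O W

Derivation:
After move 1 (F): F=GGGG U=WWOO R=WRWR D=RRYY L=OYOY
After move 2 (U'): U=WOWO F=OYGG R=GGWR B=WRBB L=BBOY
After move 3 (R'): R=GRGW U=WBWW F=OOGO D=RYYG B=YRRB
After move 4 (U'): U=BWWW F=BBGO R=OOGW B=GRRB L=YROY
After move 5 (F'): F=BOBG U=BWOG R=YORW D=RYYG L=YWOW
After move 6 (R'): R=OWYR U=BROG F=BWBG D=ROYG B=GRYB
After move 7 (U'): U=RGBO F=YWBG R=BWYR B=OWYB L=GROW
Query: L face = GROW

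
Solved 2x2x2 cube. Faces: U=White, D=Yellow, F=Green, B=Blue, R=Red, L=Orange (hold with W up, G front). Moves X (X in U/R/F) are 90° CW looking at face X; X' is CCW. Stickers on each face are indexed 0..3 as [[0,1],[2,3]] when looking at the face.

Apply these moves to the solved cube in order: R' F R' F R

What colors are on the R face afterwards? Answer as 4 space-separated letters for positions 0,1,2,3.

After move 1 (R'): R=RRRR U=WBWB F=GWGW D=YGYG B=YBYB
After move 2 (F): F=GGWW U=WBOO R=WRBR D=RRYG L=OYOG
After move 3 (R'): R=RRWB U=WYOY F=GBWO D=RGYW B=GBRB
After move 4 (F): F=WGOB U=WYGY R=ORYB D=WRYW L=OROG
After move 5 (R): R=YOBR U=WGGB F=WROW D=WRYG B=YBYB
Query: R face = YOBR

Answer: Y O B R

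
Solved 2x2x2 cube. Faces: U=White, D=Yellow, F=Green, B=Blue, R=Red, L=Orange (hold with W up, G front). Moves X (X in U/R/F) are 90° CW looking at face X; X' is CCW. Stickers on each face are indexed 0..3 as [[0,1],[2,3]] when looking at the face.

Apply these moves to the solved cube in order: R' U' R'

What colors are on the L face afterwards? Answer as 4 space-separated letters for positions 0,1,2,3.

After move 1 (R'): R=RRRR U=WBWB F=GWGW D=YGYG B=YBYB
After move 2 (U'): U=BBWW F=OOGW R=GWRR B=RRYB L=YBOO
After move 3 (R'): R=WRGR U=BYWR F=OBGW D=YOYW B=GRGB
Query: L face = YBOO

Answer: Y B O O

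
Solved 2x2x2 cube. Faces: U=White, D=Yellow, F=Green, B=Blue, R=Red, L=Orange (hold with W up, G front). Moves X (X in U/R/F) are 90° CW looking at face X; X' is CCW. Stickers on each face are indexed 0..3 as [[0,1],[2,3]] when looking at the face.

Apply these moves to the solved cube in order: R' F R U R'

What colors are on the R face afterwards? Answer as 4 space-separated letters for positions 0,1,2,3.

Answer: B R O R

Derivation:
After move 1 (R'): R=RRRR U=WBWB F=GWGW D=YGYG B=YBYB
After move 2 (F): F=GGWW U=WBOO R=WRBR D=RRYG L=OYOG
After move 3 (R): R=BWRR U=WGOW F=GRWG D=RYYY B=OBBB
After move 4 (U): U=OWWG F=BWWG R=OBRR B=OYBB L=GROG
After move 5 (R'): R=BROR U=OBWO F=BWWG D=RWYG B=YYYB
Query: R face = BROR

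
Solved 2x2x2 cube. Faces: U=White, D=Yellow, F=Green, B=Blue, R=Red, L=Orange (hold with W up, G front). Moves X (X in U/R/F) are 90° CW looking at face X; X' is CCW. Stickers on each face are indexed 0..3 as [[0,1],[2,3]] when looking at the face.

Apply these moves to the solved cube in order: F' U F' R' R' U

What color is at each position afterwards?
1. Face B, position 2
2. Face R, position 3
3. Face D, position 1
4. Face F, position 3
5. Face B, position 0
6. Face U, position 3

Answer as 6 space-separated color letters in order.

After move 1 (F'): F=GGGG U=WWRR R=YRYR D=OOYY L=OWOW
After move 2 (U): U=RWRW F=YRGG R=BBYR B=OWBB L=GGOW
After move 3 (F'): F=RGYG U=RWBY R=OBOR D=GWYY L=GWOR
After move 4 (R'): R=BROO U=RBBO F=RWYY D=GGYG B=YWWB
After move 5 (R'): R=ROBO U=RWBY F=RBYO D=GWYY B=GWGB
After move 6 (U): U=BRYW F=ROYO R=GWBO B=GWGB L=RBOR
Query 1: B[2] = G
Query 2: R[3] = O
Query 3: D[1] = W
Query 4: F[3] = O
Query 5: B[0] = G
Query 6: U[3] = W

Answer: G O W O G W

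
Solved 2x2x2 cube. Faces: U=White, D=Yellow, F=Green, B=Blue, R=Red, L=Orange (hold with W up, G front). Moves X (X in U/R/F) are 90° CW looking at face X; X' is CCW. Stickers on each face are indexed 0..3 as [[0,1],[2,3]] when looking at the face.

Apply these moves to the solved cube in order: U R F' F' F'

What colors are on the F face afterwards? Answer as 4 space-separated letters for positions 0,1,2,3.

After move 1 (U): U=WWWW F=RRGG R=BBRR B=OOBB L=GGOO
After move 2 (R): R=RBRB U=WRWG F=RYGY D=YBYO B=WOWB
After move 3 (F'): F=YYRG U=WRRR R=BBYB D=GOYO L=GGOW
After move 4 (F'): F=YGYR U=WRBY R=OBGB D=GWYO L=GROR
After move 5 (F'): F=GRYY U=WROG R=WBGB D=RRYO L=GYOB
Query: F face = GRYY

Answer: G R Y Y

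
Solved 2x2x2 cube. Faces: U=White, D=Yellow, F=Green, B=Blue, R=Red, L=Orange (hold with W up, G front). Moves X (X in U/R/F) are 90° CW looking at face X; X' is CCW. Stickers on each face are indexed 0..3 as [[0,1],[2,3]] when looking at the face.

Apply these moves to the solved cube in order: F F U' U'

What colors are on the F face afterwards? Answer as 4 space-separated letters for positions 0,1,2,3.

Answer: B B G G

Derivation:
After move 1 (F): F=GGGG U=WWOO R=WRWR D=RRYY L=OYOY
After move 2 (F): F=GGGG U=WWYY R=OROR D=WWYY L=OROR
After move 3 (U'): U=WYWY F=ORGG R=GGOR B=ORBB L=BBOR
After move 4 (U'): U=YYWW F=BBGG R=OROR B=GGBB L=OROR
Query: F face = BBGG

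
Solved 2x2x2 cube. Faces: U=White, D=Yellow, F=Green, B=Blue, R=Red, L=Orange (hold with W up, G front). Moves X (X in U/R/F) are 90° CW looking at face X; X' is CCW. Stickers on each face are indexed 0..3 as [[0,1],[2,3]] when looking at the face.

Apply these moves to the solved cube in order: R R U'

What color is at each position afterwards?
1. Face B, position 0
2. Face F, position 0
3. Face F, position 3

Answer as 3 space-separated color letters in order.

After move 1 (R): R=RRRR U=WGWG F=GYGY D=YBYB B=WBWB
After move 2 (R): R=RRRR U=WYWY F=GBGB D=YWYW B=GBGB
After move 3 (U'): U=YYWW F=OOGB R=GBRR B=RRGB L=GBOO
Query 1: B[0] = R
Query 2: F[0] = O
Query 3: F[3] = B

Answer: R O B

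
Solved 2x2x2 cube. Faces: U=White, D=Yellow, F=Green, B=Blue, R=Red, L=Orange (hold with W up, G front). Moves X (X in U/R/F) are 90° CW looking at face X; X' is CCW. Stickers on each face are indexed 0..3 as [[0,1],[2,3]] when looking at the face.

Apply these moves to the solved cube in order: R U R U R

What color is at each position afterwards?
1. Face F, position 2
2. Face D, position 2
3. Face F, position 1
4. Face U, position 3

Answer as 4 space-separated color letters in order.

Answer: G Y W B

Derivation:
After move 1 (R): R=RRRR U=WGWG F=GYGY D=YBYB B=WBWB
After move 2 (U): U=WWGG F=RRGY R=WBRR B=OOWB L=GYOO
After move 3 (R): R=RWRB U=WRGY F=RBGB D=YWYO B=GOWB
After move 4 (U): U=GWYR F=RWGB R=GORB B=GYWB L=RBOO
After move 5 (R): R=RGBO U=GWYB F=RWGO D=YWYG B=RYWB
Query 1: F[2] = G
Query 2: D[2] = Y
Query 3: F[1] = W
Query 4: U[3] = B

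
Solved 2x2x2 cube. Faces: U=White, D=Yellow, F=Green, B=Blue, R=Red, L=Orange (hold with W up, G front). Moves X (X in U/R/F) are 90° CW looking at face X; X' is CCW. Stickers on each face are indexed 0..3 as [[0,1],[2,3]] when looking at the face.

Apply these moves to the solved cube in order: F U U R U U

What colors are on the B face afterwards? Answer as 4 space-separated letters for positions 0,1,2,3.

Answer: B R O B

Derivation:
After move 1 (F): F=GGGG U=WWOO R=WRWR D=RRYY L=OYOY
After move 2 (U): U=OWOW F=WRGG R=BBWR B=OYBB L=GGOY
After move 3 (U): U=OOWW F=BBGG R=OYWR B=GGBB L=WROY
After move 4 (R): R=WORY U=OBWG F=BRGY D=RBYG B=WGOB
After move 5 (U): U=WOGB F=WOGY R=WGRY B=WROB L=BROY
After move 6 (U): U=GWBO F=WGGY R=WRRY B=BROB L=WOOY
Query: B face = BROB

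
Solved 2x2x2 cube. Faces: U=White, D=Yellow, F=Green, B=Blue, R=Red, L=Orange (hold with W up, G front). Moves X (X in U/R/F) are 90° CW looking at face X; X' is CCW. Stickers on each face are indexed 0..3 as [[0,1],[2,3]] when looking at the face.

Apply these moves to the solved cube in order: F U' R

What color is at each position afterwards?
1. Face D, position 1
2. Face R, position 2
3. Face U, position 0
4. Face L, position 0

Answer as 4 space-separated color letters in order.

Answer: B R W B

Derivation:
After move 1 (F): F=GGGG U=WWOO R=WRWR D=RRYY L=OYOY
After move 2 (U'): U=WOWO F=OYGG R=GGWR B=WRBB L=BBOY
After move 3 (R): R=WGRG U=WYWG F=ORGY D=RBYW B=OROB
Query 1: D[1] = B
Query 2: R[2] = R
Query 3: U[0] = W
Query 4: L[0] = B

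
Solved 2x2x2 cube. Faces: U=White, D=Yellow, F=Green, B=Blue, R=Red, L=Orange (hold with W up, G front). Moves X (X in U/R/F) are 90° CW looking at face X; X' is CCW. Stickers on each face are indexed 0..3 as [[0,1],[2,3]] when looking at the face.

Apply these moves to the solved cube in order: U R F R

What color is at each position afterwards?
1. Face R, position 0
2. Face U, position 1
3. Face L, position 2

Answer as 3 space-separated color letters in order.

Answer: G R O

Derivation:
After move 1 (U): U=WWWW F=RRGG R=BBRR B=OOBB L=GGOO
After move 2 (R): R=RBRB U=WRWG F=RYGY D=YBYO B=WOWB
After move 3 (F): F=GRYY U=WROG R=WBGB D=RRYO L=GYOB
After move 4 (R): R=GWBB U=WROY F=GRYO D=RWYW B=GORB
Query 1: R[0] = G
Query 2: U[1] = R
Query 3: L[2] = O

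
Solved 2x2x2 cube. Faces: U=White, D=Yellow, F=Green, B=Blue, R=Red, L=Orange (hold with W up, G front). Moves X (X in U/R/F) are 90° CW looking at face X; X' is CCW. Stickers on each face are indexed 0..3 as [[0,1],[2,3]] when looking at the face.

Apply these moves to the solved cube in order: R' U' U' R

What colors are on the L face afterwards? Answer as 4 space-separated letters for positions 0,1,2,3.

After move 1 (R'): R=RRRR U=WBWB F=GWGW D=YGYG B=YBYB
After move 2 (U'): U=BBWW F=OOGW R=GWRR B=RRYB L=YBOO
After move 3 (U'): U=BWBW F=YBGW R=OORR B=GWYB L=RROO
After move 4 (R): R=RORO U=BBBW F=YGGG D=YYYG B=WWWB
Query: L face = RROO

Answer: R R O O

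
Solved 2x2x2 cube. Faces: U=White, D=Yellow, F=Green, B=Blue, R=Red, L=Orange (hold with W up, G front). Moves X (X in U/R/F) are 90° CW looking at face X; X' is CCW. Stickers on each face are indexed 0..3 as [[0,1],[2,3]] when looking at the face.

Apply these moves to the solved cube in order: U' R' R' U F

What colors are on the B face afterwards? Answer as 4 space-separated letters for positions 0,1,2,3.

After move 1 (U'): U=WWWW F=OOGG R=GGRR B=RRBB L=BBOO
After move 2 (R'): R=GRGR U=WBWR F=OWGW D=YOYG B=YRYB
After move 3 (R'): R=RRGG U=WYWY F=OBGR D=YWYW B=GROB
After move 4 (U): U=WWYY F=RRGR R=GRGG B=BBOB L=OBOO
After move 5 (F): F=GRRR U=WWOB R=YRYG D=GGYW L=OYOW
Query: B face = BBOB

Answer: B B O B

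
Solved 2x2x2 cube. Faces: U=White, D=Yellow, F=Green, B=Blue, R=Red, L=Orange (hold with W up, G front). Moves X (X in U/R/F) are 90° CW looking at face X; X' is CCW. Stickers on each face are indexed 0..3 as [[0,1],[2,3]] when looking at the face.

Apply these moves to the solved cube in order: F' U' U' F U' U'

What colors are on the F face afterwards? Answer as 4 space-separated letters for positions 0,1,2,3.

Answer: G G G B

Derivation:
After move 1 (F'): F=GGGG U=WWRR R=YRYR D=OOYY L=OWOW
After move 2 (U'): U=WRWR F=OWGG R=GGYR B=YRBB L=BBOW
After move 3 (U'): U=RRWW F=BBGG R=OWYR B=GGBB L=YROW
After move 4 (F): F=GBGB U=RRWR R=WWWR D=YOYY L=YOOO
After move 5 (U'): U=RRRW F=YOGB R=GBWR B=WWBB L=GGOO
After move 6 (U'): U=RWRR F=GGGB R=YOWR B=GBBB L=WWOO
Query: F face = GGGB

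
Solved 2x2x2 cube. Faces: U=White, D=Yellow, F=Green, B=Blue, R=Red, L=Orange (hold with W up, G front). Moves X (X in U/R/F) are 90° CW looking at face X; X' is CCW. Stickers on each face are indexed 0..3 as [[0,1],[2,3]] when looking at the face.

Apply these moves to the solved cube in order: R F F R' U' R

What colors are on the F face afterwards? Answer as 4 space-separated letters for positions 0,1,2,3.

Answer: O G Y G

Derivation:
After move 1 (R): R=RRRR U=WGWG F=GYGY D=YBYB B=WBWB
After move 2 (F): F=GGYY U=WGOO R=WRGR D=RRYB L=OYOB
After move 3 (F): F=YGYG U=WGBY R=OROR D=GWYB L=OROR
After move 4 (R'): R=RROO U=WWBW F=YGYY D=GGYG B=BBWB
After move 5 (U'): U=WWWB F=ORYY R=YGOO B=RRWB L=BBOR
After move 6 (R): R=OYOG U=WRWY F=OGYG D=GWYR B=BRWB
Query: F face = OGYG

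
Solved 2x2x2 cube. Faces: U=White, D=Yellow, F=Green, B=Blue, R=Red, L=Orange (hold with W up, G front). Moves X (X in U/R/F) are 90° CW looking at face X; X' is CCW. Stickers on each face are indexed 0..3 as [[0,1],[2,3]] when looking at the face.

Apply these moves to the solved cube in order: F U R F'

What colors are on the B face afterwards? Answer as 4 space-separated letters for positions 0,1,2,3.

After move 1 (F): F=GGGG U=WWOO R=WRWR D=RRYY L=OYOY
After move 2 (U): U=OWOW F=WRGG R=BBWR B=OYBB L=GGOY
After move 3 (R): R=WBRB U=OROG F=WRGY D=RBYO B=WYWB
After move 4 (F'): F=RYWG U=ORWR R=BBRB D=GYYO L=GGOO
Query: B face = WYWB

Answer: W Y W B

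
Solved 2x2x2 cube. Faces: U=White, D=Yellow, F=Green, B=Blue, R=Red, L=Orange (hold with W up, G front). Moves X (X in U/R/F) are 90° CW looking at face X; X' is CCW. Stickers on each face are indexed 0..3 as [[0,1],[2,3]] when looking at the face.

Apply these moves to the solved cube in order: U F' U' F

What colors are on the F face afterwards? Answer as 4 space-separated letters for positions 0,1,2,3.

Answer: R G G W

Derivation:
After move 1 (U): U=WWWW F=RRGG R=BBRR B=OOBB L=GGOO
After move 2 (F'): F=RGRG U=WWBR R=YBYR D=GOYY L=GWOW
After move 3 (U'): U=WRWB F=GWRG R=RGYR B=YBBB L=OOOW
After move 4 (F): F=RGGW U=WRWO R=WGBR D=YRYY L=OGOO
Query: F face = RGGW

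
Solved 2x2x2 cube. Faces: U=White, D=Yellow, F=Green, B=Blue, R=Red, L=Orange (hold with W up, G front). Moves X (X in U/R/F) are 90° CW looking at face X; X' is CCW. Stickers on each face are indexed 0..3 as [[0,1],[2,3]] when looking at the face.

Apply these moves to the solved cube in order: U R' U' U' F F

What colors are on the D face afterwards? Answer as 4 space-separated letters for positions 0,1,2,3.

After move 1 (U): U=WWWW F=RRGG R=BBRR B=OOBB L=GGOO
After move 2 (R'): R=BRBR U=WBWO F=RWGW D=YRYG B=YOYB
After move 3 (U'): U=BOWW F=GGGW R=RWBR B=BRYB L=YOOO
After move 4 (U'): U=OWBW F=YOGW R=GGBR B=RWYB L=BROO
After move 5 (F): F=GYWO U=OWOR R=BGWR D=BGYG L=BYOR
After move 6 (F): F=WGOY U=OWRY R=OGRR D=WBYG L=BBOG
Query: D face = WBYG

Answer: W B Y G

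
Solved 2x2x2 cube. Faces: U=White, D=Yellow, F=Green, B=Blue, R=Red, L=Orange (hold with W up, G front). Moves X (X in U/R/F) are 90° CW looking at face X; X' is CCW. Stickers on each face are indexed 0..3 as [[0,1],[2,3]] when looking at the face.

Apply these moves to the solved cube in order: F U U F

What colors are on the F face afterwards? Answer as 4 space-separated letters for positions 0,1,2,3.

After move 1 (F): F=GGGG U=WWOO R=WRWR D=RRYY L=OYOY
After move 2 (U): U=OWOW F=WRGG R=BBWR B=OYBB L=GGOY
After move 3 (U): U=OOWW F=BBGG R=OYWR B=GGBB L=WROY
After move 4 (F): F=GBGB U=OOYR R=WYWR D=WOYY L=WROR
Query: F face = GBGB

Answer: G B G B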